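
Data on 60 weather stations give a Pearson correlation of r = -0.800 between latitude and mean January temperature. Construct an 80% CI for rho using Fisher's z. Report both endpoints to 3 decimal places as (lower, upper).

z_r = atanh(-0.800) = -1.098612;  SE = 1/√(n−3) = 1/√57 = 0.132453
z-limits: -1.098612 ± 1.282·0.132453 = -1.098612 ± 0.169805 = [-1.268417, -0.928807]
ρ-limits: (tanh -1.268417, tanh -0.928807) = (-0.853, -0.730)

(-0.853, -0.730)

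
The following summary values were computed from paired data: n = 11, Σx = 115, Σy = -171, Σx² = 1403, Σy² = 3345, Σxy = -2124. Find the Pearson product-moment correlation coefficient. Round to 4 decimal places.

-0.9057

S_xy = nΣxy − ΣxΣy = 11·(-2124) − 115·(-171) = -23364 − (-19665) = -3699
S_xx = nΣx² − (Σx)² = 11·1403 − 115² = 15433 − 13225 = 2208
S_yy = nΣy² − (Σy)² = 11·3345 − (-171)² = 36795 − 29241 = 7554
r = S_xy / √(S_xx·S_yy) = -3699 / √(2208·7554) = -3699 / √16679232 = -3699 / 4084.0215 = -0.9057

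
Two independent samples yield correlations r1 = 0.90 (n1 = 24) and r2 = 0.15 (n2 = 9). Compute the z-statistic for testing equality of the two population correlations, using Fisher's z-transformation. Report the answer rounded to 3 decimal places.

Fisher z-transforms: z1 = atanh(0.90) = 1.472219, z2 = atanh(0.15) = 0.151140; difference d = 1.321079
Var(d) = 1/21 + 1/6 = 0.0476190 + 0.1666667 = 0.2142857
z = d/√Var(d) = 1.321079 / √0.2142857 = 1.321079 / 0.462910 = 2.854

2.854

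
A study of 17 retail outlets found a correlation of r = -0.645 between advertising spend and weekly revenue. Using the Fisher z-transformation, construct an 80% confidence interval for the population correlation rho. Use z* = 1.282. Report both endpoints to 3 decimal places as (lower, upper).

Fisher z: z_r = atanh(r) = ½·ln((1+(-0.645))/(1−(-0.645))) = -0.766689
SE(z) = 1/√(n−3) = 1/√14 = 0.267261
80% ⇒ z* = 1.282; margin = 1.282·0.267261 = 0.342629
CI on z-scale: (-1.109318, -0.424060)
Back-transform: tanh(-1.109318) = -0.803821, tanh(-0.424060) = -0.400345

(-0.804, -0.400)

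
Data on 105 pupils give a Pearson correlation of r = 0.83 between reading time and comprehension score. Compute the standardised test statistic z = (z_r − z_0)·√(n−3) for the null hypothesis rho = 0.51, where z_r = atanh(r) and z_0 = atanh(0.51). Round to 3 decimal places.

Fisher z: atanh(0.83) = 1.188136, atanh(0.51) = 0.562730
z = (z_r − z_0)·√(n−3) = (1.188136 − 0.562730)·√102 = 0.625406 · 10.099505 = 6.316

6.316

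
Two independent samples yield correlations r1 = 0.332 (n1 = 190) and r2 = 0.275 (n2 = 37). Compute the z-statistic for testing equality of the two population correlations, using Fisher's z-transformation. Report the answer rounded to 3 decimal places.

0.337

z1 = atanh(0.332) = 0.345074,  z2 = atanh(0.275) = 0.282265
SE = √(1/(n1−3) + 1/(n2−3)) = √(1/187 + 1/34) = √(0.0053476 + 0.0294118) = √0.0347594 = 0.186439
z = (z1 − z2)/SE = (0.345074 − 0.282265) / 0.186439 = 0.062809 / 0.186439 = 0.337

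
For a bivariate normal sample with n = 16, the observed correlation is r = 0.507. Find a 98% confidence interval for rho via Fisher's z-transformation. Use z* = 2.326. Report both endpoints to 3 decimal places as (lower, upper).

(-0.086, 0.835)

Fisher z: z_r = atanh(r) = ½·ln((1+0.507)/(1−0.507)) = 0.558684
SE(z) = 1/√(n−3) = 1/√13 = 0.277350
98% ⇒ z* = 2.326; margin = 2.326·0.277350 = 0.645116
CI on z-scale: (-0.086432, 1.203800)
Back-transform: tanh(-0.086432) = -0.086217, tanh(1.203800) = 0.834810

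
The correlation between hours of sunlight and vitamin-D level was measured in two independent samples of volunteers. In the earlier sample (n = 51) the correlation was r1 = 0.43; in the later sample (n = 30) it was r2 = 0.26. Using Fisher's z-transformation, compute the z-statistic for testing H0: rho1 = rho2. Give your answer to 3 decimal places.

z1 = atanh(0.43) = 0.459897,  z2 = atanh(0.26) = 0.266108
SE = √(1/(n1−3) + 1/(n2−3)) = √(1/48 + 1/27) = √(0.0208333 + 0.0370370) = √0.0578703 = 0.240562
z = (z1 − z2)/SE = (0.459897 − 0.266108) / 0.240562 = 0.193789 / 0.240562 = 0.806

0.806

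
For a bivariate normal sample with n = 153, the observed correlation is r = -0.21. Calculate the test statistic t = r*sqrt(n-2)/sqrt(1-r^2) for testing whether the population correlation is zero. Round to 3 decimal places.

t = r·√(n−2) / √(1−r²) with r = -0.21, n = 153
  = -0.21·√151 / √(1 − 0.0441)
  = -0.21·12.288206 / 0.977701
  = -2.580523 / 0.977701 = -2.639

-2.639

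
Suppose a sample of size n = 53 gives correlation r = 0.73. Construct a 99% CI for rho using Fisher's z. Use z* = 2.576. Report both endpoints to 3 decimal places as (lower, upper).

Fisher z: z_r = atanh(r) = ½·ln((1+0.73)/(1−0.73)) = 0.928727
SE(z) = 1/√(n−3) = 1/√50 = 0.141421
99% ⇒ z* = 2.576; margin = 2.576·0.141421 = 0.364300
CI on z-scale: (0.564427, 1.293027)
Back-transform: tanh(0.564427) = 0.511255, tanh(1.293027) = 0.859917

(0.511, 0.860)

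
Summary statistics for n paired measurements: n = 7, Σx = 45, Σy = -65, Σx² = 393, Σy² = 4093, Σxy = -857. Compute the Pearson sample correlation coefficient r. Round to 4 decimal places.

Numerator: nΣxy − (Σx)(Σy) = 7·(-857) − (45)(-65) = -3074
Denominator: √[(nΣx²−(Σx)²)(nΣy²−(Σy)²)]
  nΣx²−(Σx)² = 7·393 − 2025 = 726;  nΣy²−(Σy)² = 7·4093 − 4225 = 24426
  √(726·24426) = √17733276 = 4211.0896
r = -3074 / 4211.0896 = -0.7300

-0.7300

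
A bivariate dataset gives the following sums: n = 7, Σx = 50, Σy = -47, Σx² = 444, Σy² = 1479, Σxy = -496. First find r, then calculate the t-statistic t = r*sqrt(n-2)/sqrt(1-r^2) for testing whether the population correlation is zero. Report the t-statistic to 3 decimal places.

-1.306

Numerator: nΣxy − (Σx)(Σy) = 7·(-496) − (50)(-47) = -1122
Denominator: √[(nΣx²−(Σx)²)(nΣy²−(Σy)²)]
  nΣx²−(Σx)² = 7·444 − 2500 = 608;  nΣy²−(Σy)² = 7·1479 − 2209 = 8144
  √(608·8144) = √4951552 = 2225.2083
r = -1122 / 2225.2083 = -0.5042
t = r·√(n−2)/√(1−r²) = -0.5042·√5 / √(1−0.254218) = -1.127425 / 0.863587 = -1.306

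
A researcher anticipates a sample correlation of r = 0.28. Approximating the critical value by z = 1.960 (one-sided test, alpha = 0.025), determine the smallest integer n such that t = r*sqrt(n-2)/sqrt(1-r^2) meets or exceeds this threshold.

48

Need r·√(n−2)/√(1−r²) ≥ 1.960
√(n−2) ≥ 1.960·√(1−0.0784) / 0.28 = 1.960·0.960000 / 0.28 = 6.7200
n−2 ≥ 45.1584  ⇒  n ≥ 47.1584
Smallest integer n = 48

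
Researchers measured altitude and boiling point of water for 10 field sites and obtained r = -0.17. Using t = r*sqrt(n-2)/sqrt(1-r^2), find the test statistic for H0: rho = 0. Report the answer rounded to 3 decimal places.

-0.488

t = r·√(n−2) / √(1−r²) with r = -0.17, n = 10
  = -0.17·√8 / √(1 − 0.0289)
  = -0.17·2.828427 / 0.985444
  = -0.480833 / 0.985444 = -0.488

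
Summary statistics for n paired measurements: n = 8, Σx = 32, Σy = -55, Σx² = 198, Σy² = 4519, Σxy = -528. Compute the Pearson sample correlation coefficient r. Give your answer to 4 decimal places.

-0.5721

S_xy = nΣxy − ΣxΣy = 8·(-528) − 32·(-55) = -4224 − (-1760) = -2464
S_xx = nΣx² − (Σx)² = 8·198 − 32² = 1584 − 1024 = 560
S_yy = nΣy² − (Σy)² = 8·4519 − (-55)² = 36152 − 3025 = 33127
r = S_xy / √(S_xx·S_yy) = -2464 / √(560·33127) = -2464 / √18551120 = -2464 / 4307.1011 = -0.5721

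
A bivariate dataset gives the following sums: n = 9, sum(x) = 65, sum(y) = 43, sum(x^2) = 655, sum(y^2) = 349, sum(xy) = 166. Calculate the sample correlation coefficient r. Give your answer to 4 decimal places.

-0.8857

Numerator: nΣxy − (Σx)(Σy) = 9·166 − (65)(43) = -1301
Denominator: √[(nΣx²−(Σx)²)(nΣy²−(Σy)²)]
  nΣx²−(Σx)² = 9·655 − 4225 = 1670;  nΣy²−(Σy)² = 9·349 − 1849 = 1292
  √(1670·1292) = √2157640 = 1468.8907
r = -1301 / 1468.8907 = -0.8857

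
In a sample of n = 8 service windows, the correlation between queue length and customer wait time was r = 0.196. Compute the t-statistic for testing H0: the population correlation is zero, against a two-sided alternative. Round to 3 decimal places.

0.490

1 − r² = 1 − 0.038416 = 0.961584;  √(1−r²) = 0.980604
√(n−2) = √6 = 2.449490
t = r·√(n−2)/√(1−r²) = 0.196 · 2.449490 / 0.980604 = 0.490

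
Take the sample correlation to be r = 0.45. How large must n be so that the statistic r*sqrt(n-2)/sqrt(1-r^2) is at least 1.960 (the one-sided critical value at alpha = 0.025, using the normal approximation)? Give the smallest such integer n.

Need r·√(n−2)/√(1−r²) ≥ 1.960
√(n−2) ≥ 1.960·√(1−0.2025) / 0.45 = 1.960·0.893029 / 0.45 = 3.8896
n−2 ≥ 15.1290  ⇒  n ≥ 17.1290
Smallest integer n = 18

18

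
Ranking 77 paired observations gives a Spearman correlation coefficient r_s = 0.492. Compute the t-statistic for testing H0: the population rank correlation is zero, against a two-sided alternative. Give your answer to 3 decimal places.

1 − r_s² = 1 − 0.242064 = 0.757936;  √(1−r_s²) = 0.870595
√(n−2) = √75 = 8.660254
t = r_s·√(n−2)/√(1−r_s²) = 0.492 · 8.660254 / 0.870595 = 4.894

4.894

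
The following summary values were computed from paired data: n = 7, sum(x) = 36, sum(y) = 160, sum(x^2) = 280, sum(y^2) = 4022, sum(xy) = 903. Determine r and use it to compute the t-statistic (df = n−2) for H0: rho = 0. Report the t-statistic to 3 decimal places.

Numerator: nΣxy − (Σx)(Σy) = 7·903 − (36)(160) = 561
Denominator: √[(nΣx²−(Σx)²)(nΣy²−(Σy)²)]
  nΣx²−(Σx)² = 7·280 − 1296 = 664;  nΣy²−(Σy)² = 7·4022 − 25600 = 2554
  √(664·2554) = √1695856 = 1302.2504
r = 561 / 1302.2504 = 0.4308
t = r·√(n−2)/√(1−r²) = 0.4308·√5 / √(1−0.185589) = 0.963298 / 0.902447 = 1.067

1.067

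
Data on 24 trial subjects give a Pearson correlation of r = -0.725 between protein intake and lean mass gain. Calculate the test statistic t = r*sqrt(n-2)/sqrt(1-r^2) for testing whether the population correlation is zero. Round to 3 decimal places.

1 − r² = 1 − 0.525625 = 0.474375;  √(1−r²) = 0.688749
√(n−2) = √22 = 4.690416
t = r·√(n−2)/√(1−r²) = -0.725 · 4.690416 / 0.688749 = -4.937

-4.937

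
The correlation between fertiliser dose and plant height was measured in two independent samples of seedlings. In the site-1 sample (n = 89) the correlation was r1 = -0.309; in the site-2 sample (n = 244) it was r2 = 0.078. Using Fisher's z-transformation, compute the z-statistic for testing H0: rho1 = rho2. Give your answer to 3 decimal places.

z1 = atanh(-0.309) = -0.319439,  z2 = atanh(0.078) = 0.078159
SE = √(1/(n1−3) + 1/(n2−3)) = √(1/86 + 1/241) = √(0.0116279 + 0.0041494) = √0.0157773 = 0.125608
z = (z1 − z2)/SE = (-0.319439 − 0.078159) / 0.125608 = -0.397598 / 0.125608 = -3.165

-3.165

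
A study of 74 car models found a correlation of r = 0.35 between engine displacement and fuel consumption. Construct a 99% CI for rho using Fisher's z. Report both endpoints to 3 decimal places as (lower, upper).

(0.060, 0.586)

Fisher z: z_r = atanh(r) = ½·ln((1+0.35)/(1−0.35)) = 0.365444
SE(z) = 1/√(n−3) = 1/√71 = 0.118678
99% ⇒ z* = 2.576; margin = 2.576·0.118678 = 0.305715
CI on z-scale: (0.059729, 0.671159)
Back-transform: tanh(0.059729) = 0.059658, tanh(0.671159) = 0.585742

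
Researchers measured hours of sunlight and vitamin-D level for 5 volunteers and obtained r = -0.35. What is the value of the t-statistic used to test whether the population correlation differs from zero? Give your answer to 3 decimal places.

t = r·√(n−2) / √(1−r²) with r = -0.35, n = 5
  = -0.35·√3 / √(1 − 0.1225)
  = -0.35·1.732051 / 0.936750
  = -0.606218 / 0.936750 = -0.647

-0.647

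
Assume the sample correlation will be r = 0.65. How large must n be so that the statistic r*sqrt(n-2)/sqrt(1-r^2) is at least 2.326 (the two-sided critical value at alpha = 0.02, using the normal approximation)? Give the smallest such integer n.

10

Need r·√(n−2)/√(1−r²) ≥ 2.326
√(n−2) ≥ 2.326·√(1−0.4225) / 0.65 = 2.326·0.759934 / 0.65 = 2.7194
n−2 ≥ 7.3951  ⇒  n ≥ 9.3951
Smallest integer n = 10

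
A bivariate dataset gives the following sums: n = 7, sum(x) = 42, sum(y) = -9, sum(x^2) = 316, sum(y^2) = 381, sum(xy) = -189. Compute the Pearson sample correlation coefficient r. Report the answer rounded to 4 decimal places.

S_xy = nΣxy − ΣxΣy = 7·(-189) − 42·(-9) = -1323 − (-378) = -945
S_xx = nΣx² − (Σx)² = 7·316 − 42² = 2212 − 1764 = 448
S_yy = nΣy² − (Σy)² = 7·381 − (-9)² = 2667 − 81 = 2586
r = S_xy / √(S_xx·S_yy) = -945 / √(448·2586) = -945 / √1158528 = -945 / 1076.3494 = -0.8780

-0.8780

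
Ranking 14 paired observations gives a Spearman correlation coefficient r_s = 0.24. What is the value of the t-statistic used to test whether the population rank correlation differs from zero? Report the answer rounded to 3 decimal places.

0.856

t = r_s·√(n−2) / √(1−r_s²) with r_s = 0.24, n = 14
  = 0.24·√12 / √(1 − 0.0576)
  = 0.24·3.464102 / 0.970773
  = 0.831384 / 0.970773 = 0.856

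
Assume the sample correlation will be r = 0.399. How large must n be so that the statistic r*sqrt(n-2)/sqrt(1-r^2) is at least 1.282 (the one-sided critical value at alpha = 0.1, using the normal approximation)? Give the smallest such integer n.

r√(n−2)/√(1−r²) ≥ 1.282  ⇔  n−2 ≥ (1.282)²·(1−r²)/r²
(1−r²)/r² = (1−0.159201)/0.159201 = 5.2814
n ≥ 2 + 1.643524·5.2814 = 2 + 8.6801 = 10.6801
⌈10.6801⌉ = 11

11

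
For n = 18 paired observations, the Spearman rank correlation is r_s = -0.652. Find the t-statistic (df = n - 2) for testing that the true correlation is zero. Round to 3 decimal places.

t = r_s·√(n−2) / √(1−r_s²) with r_s = -0.652, n = 18
  = -0.652·√16 / √(1 − 0.425104)
  = -0.652·4.000000 / 0.758219
  = -2.608000 / 0.758219 = -3.440

-3.440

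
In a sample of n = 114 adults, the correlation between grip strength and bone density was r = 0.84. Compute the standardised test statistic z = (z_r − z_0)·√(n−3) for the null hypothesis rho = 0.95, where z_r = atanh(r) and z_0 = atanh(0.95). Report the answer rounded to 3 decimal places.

-6.433

z_r = atanh(0.84) = 1.221174,  z_0 = atanh(0.95) = 1.831781
SE = 1/√(n−3) = 1/√111 = 0.094916
z = (z_r − z_0)/SE = (1.221174 − 1.831781) / 0.094916 = -0.610607 / 0.094916 = -6.433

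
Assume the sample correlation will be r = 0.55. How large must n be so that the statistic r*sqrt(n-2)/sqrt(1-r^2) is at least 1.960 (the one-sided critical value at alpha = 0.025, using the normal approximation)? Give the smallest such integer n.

r√(n−2)/√(1−r²) ≥ 1.960  ⇔  n−2 ≥ (1.960)²·(1−r²)/r²
(1−r²)/r² = (1−0.3025)/0.3025 = 2.3058
n ≥ 2 + 3.8416·2.3058 = 2 + 8.8580 = 10.8580
⌈10.8580⌉ = 11

11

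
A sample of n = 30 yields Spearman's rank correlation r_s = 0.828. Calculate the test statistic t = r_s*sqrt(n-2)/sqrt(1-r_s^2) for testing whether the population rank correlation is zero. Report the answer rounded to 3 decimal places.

1 − r_s² = 1 − 0.685584 = 0.314416;  √(1−r_s²) = 0.560728
√(n−2) = √28 = 5.291503
t = r_s·√(n−2)/√(1−r_s²) = 0.828 · 5.291503 / 0.560728 = 7.814

7.814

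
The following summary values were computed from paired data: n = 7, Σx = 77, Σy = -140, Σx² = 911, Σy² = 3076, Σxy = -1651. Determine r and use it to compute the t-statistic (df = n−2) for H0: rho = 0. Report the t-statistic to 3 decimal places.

-3.396

S_xy = nΣxy − ΣxΣy = 7·(-1651) − 77·(-140) = -11557 − (-10780) = -777
S_xx = nΣx² − (Σx)² = 7·911 − 77² = 6377 − 5929 = 448
S_yy = nΣy² − (Σy)² = 7·3076 − (-140)² = 21532 − 19600 = 1932
r = S_xy / √(S_xx·S_yy) = -777 / √(448·1932) = -777 / √865536 = -777 / 930.3419 = -0.8352
t = r·√(n−2)/√(1−r²) = -0.8352·√5 / √(1−0.697559) = -1.867564 / 0.549946 = -3.396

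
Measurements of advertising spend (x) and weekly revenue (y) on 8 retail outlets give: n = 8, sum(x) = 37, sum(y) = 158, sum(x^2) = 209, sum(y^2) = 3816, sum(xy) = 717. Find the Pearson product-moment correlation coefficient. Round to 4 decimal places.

-0.0847

S_xy = nΣxy − ΣxΣy = 8·717 − 37·158 = 5736 − 5846 = -110
S_xx = nΣx² − (Σx)² = 8·209 − 37² = 1672 − 1369 = 303
S_yy = nΣy² − (Σy)² = 8·3816 − 158² = 30528 − 24964 = 5564
r = S_xy / √(S_xx·S_yy) = -110 / √(303·5564) = -110 / √1685892 = -110 / 1298.4190 = -0.0847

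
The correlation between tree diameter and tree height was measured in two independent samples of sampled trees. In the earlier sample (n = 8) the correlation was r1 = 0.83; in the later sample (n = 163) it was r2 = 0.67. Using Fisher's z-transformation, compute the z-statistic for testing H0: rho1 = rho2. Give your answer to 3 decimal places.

0.831

z1 = atanh(0.83) = 1.188136,  z2 = atanh(0.67) = 0.810743
SE = √(1/(n1−3) + 1/(n2−3)) = √(1/5 + 1/160) = √(0.2000000 + 0.0062500) = √0.2062500 = 0.454148
z = (z1 − z2)/SE = (1.188136 − 0.810743) / 0.454148 = 0.377393 / 0.454148 = 0.831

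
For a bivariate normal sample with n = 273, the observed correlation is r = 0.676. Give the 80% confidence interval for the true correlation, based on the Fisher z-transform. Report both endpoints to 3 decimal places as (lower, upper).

(0.631, 0.716)

z_r = atanh(0.676) = 0.821711;  SE = 1/√(n−3) = 1/√270 = 0.060858
z-limits: 0.821711 ± 1.282·0.060858 = 0.821711 ± 0.078020 = [0.743691, 0.899731]
ρ-limits: (tanh 0.743691, tanh 0.899731) = (0.631, 0.716)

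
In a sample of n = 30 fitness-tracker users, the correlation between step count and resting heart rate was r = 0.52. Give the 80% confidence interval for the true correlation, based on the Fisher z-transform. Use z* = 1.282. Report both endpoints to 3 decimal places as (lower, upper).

Fisher z: z_r = atanh(r) = ½·ln((1+0.52)/(1−0.52)) = 0.576340
SE(z) = 1/√(n−3) = 1/√27 = 0.192450
80% ⇒ z* = 1.282; margin = 1.282·0.192450 = 0.246721
CI on z-scale: (0.329619, 0.823061)
Back-transform: tanh(0.329619) = 0.318178, tanh(0.823061) = 0.676732

(0.318, 0.677)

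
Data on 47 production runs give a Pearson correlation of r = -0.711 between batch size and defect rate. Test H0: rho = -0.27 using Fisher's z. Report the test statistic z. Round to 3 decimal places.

Fisher z: atanh(-0.711) = -0.889203, atanh(-0.27) = -0.276864
z = (z_r − z_0)·√(n−3) = (-0.889203 − (-0.276864))·√44 = -0.612339 · 6.633250 = -4.062

-4.062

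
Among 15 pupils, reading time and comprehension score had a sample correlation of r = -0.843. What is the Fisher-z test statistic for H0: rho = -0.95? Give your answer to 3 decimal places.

z_r = atanh(-0.843) = -1.231452,  z_0 = atanh(-0.95) = -1.831781
SE = 1/√(n−3) = 1/√12 = 0.288675
z = (z_r − z_0)/SE = (-1.231452 − (-1.831781)) / 0.288675 = 0.600329 / 0.288675 = 2.080

2.080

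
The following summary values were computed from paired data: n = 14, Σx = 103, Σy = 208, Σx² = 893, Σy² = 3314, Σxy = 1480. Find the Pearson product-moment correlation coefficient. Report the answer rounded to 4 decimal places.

-0.2891

S_xy = nΣxy − ΣxΣy = 14·1480 − 103·208 = 20720 − 21424 = -704
S_xx = nΣx² − (Σx)² = 14·893 − 103² = 12502 − 10609 = 1893
S_yy = nΣy² − (Σy)² = 14·3314 − 208² = 46396 − 43264 = 3132
r = S_xy / √(S_xx·S_yy) = -704 / √(1893·3132) = -704 / √5928876 = -704 / 2434.9283 = -0.2891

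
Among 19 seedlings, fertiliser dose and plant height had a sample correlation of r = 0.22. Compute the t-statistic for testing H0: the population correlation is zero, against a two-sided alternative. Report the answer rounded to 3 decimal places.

0.930

1 − r² = 1 − 0.0484 = 0.9516;  √(1−r²) = 0.975500
√(n−2) = √17 = 4.123106
t = r·√(n−2)/√(1−r²) = 0.22 · 4.123106 / 0.975500 = 0.930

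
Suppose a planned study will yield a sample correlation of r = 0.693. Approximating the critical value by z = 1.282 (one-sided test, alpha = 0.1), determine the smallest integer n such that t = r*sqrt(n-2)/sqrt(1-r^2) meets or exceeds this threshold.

r√(n−2)/√(1−r²) ≥ 1.282  ⇔  n−2 ≥ (1.282)²·(1−r²)/r²
(1−r²)/r² = (1−0.480249)/0.480249 = 1.0823
n ≥ 2 + 1.643524·1.0823 = 2 + 1.7788 = 3.7788
⌈3.7788⌉ = 4

4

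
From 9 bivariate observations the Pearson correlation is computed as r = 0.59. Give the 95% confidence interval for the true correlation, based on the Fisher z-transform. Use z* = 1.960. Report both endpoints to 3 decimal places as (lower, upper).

(-0.122, 0.901)

Fisher z: z_r = atanh(r) = ½·ln((1+0.59)/(1−0.59)) = 0.677666
SE(z) = 1/√(n−3) = 1/√6 = 0.408248
95% ⇒ z* = 1.960; margin = 1.960·0.408248 = 0.800166
CI on z-scale: (-0.122500, 1.477832)
Back-transform: tanh(-0.122500) = -0.121891, tanh(1.477832) = 0.901061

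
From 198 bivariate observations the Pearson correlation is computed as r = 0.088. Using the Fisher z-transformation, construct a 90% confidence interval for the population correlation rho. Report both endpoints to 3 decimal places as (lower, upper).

(-0.030, 0.203)

z_r = atanh(0.088) = 0.088228;  SE = 1/√(n−3) = 1/√195 = 0.071611
z-limits: 0.088228 ± 1.645·0.071611 = 0.088228 ± 0.117800 = [-0.029572, 0.206028]
ρ-limits: (tanh -0.029572, tanh 0.206028) = (-0.030, 0.203)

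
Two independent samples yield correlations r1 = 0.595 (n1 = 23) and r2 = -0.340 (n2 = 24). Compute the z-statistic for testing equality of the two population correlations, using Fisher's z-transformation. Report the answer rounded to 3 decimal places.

Fisher z-transforms: z1 = atanh(0.595) = 0.685371, z2 = atanh(-0.340) = -0.354093; difference d = 1.039464
Var(d) = 1/20 + 1/21 = 0.0500000 + 0.0476190 = 0.0976190
z = d/√Var(d) = 1.039464 / √0.0976190 = 1.039464 / 0.312440 = 3.327

3.327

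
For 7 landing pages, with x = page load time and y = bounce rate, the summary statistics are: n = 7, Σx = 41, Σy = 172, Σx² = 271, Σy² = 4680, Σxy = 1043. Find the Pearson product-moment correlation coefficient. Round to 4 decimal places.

S_xy = nΣxy − ΣxΣy = 7·1043 − 41·172 = 7301 − 7052 = 249
S_xx = nΣx² − (Σx)² = 7·271 − 41² = 1897 − 1681 = 216
S_yy = nΣy² − (Σy)² = 7·4680 − 172² = 32760 − 29584 = 3176
r = S_xy / √(S_xx·S_yy) = 249 / √(216·3176) = 249 / √686016 = 249 / 828.2608 = 0.3006

0.3006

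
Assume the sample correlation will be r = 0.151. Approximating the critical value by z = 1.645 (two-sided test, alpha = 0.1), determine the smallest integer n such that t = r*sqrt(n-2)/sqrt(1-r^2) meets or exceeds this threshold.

118

r√(n−2)/√(1−r²) ≥ 1.645  ⇔  n−2 ≥ (1.645)²·(1−r²)/r²
(1−r²)/r² = (1−0.022801)/0.022801 = 42.8577
n ≥ 2 + 2.706025·42.8577 = 2 + 115.9740 = 117.9740
⌈117.9740⌉ = 118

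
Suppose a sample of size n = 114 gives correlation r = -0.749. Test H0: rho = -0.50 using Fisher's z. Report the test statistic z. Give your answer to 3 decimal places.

Fisher z: atanh(-0.749) = -0.970673, atanh(-0.50) = -0.549306
z = (z_r − z_0)·√(n−3) = (-0.970673 − (-0.549306))·√111 = -0.421367 · 10.535654 = -4.439

-4.439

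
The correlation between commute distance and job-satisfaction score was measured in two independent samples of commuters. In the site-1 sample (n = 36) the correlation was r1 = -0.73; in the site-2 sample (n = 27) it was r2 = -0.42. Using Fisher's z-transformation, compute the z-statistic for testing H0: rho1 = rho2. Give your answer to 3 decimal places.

-1.793

z1 = atanh(-0.73) = -0.928727,  z2 = atanh(-0.42) = -0.447692
SE = √(1/(n1−3) + 1/(n2−3)) = √(1/33 + 1/24) = √(0.0303030 + 0.0416667) = √0.0719697 = 0.268272
z = (z1 − z2)/SE = (-0.928727 − (-0.447692)) / 0.268272 = -0.481035 / 0.268272 = -1.793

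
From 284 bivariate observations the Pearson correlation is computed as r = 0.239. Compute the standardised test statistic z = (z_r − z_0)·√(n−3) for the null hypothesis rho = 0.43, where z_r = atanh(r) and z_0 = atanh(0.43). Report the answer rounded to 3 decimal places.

-3.624

Fisher z: atanh(0.239) = 0.243713, atanh(0.43) = 0.459897
z = (z_r − z_0)·√(n−3) = (0.243713 − 0.459897)·√281 = -0.216184 · 16.763055 = -3.624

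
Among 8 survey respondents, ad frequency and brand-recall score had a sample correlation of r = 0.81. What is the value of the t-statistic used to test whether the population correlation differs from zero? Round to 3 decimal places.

3.383

t = r·√(n−2) / √(1−r²) with r = 0.81, n = 8
  = 0.81·√6 / √(1 − 0.6561)
  = 0.81·2.449490 / 0.586430
  = 1.984087 / 0.586430 = 3.383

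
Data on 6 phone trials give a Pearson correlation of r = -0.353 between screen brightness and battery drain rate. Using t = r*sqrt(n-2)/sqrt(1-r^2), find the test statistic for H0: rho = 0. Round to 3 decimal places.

t = r·√(n−2) / √(1−r²) with r = -0.353, n = 6
  = -0.353·√4 / √(1 − 0.124609)
  = -0.353·2.000000 / 0.935623
  = -0.706000 / 0.935623 = -0.755

-0.755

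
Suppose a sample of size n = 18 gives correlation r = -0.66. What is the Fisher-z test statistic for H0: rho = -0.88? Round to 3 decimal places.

z_r = atanh(-0.66) = -0.792814,  z_0 = atanh(-0.88) = -1.375768
SE = 1/√(n−3) = 1/√15 = 0.258199
z = (z_r − z_0)/SE = (-0.792814 − (-1.375768)) / 0.258199 = 0.582954 / 0.258199 = 2.258

2.258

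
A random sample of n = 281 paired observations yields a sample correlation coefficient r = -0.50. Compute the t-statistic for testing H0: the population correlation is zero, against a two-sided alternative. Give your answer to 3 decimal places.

-9.644

1 − r² = 1 − 0.2500 = 0.7500;  √(1−r²) = 0.866025
√(n−2) = √279 = 16.703293
t = r·√(n−2)/√(1−r²) = -0.50 · 16.703293 / 0.866025 = -9.644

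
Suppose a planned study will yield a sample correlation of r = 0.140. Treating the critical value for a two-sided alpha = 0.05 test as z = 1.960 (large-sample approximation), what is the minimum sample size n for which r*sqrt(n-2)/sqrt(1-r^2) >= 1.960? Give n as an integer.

Need r·√(n−2)/√(1−r²) ≥ 1.960
√(n−2) ≥ 1.960·√(1−0.019600) / 0.140 = 1.960·0.990152 / 0.140 = 13.8621
n−2 ≥ 192.1578  ⇒  n ≥ 194.1578
Smallest integer n = 195

195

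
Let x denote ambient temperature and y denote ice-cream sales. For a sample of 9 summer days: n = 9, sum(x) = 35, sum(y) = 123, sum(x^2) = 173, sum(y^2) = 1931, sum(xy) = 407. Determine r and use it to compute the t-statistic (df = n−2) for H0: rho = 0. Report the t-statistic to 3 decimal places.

Numerator: nΣxy − (Σx)(Σy) = 9·407 − (35)(123) = -642
Denominator: √[(nΣx²−(Σx)²)(nΣy²−(Σy)²)]
  nΣx²−(Σx)² = 9·173 − 1225 = 332;  nΣy²−(Σy)² = 9·1931 − 15129 = 2250
  √(332·2250) = √747000 = 864.2916
r = -642 / 864.2916 = -0.7428
t = r·√(n−2)/√(1−r²) = -0.7428·√7 / √(1−0.551752) = -1.965264 / 0.669513 = -2.935

-2.935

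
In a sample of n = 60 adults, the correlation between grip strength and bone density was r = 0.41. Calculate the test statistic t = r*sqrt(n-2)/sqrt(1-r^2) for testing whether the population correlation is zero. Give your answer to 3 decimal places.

t = r·√(n−2) / √(1−r²) with r = 0.41, n = 60
  = 0.41·√58 / √(1 − 0.1681)
  = 0.41·7.615773 / 0.912086
  = 3.122467 / 0.912086 = 3.423

3.423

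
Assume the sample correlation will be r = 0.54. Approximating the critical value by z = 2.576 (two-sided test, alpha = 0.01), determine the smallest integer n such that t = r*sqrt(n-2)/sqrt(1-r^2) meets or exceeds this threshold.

19

Need r·√(n−2)/√(1−r²) ≥ 2.576
√(n−2) ≥ 2.576·√(1−0.2916) / 0.54 = 2.576·0.841665 / 0.54 = 4.0151
n−2 ≥ 16.1210  ⇒  n ≥ 18.1210
Smallest integer n = 19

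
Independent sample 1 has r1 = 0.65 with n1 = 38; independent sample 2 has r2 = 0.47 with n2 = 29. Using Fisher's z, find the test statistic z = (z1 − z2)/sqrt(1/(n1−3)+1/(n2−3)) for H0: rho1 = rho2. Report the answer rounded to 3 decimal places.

z1 = atanh(0.65) = 0.775299,  z2 = atanh(0.47) = 0.510070
SE = √(1/(n1−3) + 1/(n2−3)) = √(1/35 + 1/26) = √(0.0285714 + 0.0384615) = √0.0670329 = 0.258907
z = (z1 − z2)/SE = (0.775299 − 0.510070) / 0.258907 = 0.265229 / 0.258907 = 1.024

1.024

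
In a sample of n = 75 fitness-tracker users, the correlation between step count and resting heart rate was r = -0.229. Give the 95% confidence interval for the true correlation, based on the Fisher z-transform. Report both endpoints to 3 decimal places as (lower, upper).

(-0.433, -0.002)

Fisher z: z_r = atanh(r) = ½·ln((1+(-0.229))/(1−(-0.229))) = -0.233134
SE(z) = 1/√(n−3) = 1/√72 = 0.117851
95% ⇒ z* = 1.960; margin = 1.960·0.117851 = 0.230988
CI on z-scale: (-0.464122, -0.002146)
Back-transform: tanh(-0.464122) = -0.433438, tanh(-0.002146) = -0.002146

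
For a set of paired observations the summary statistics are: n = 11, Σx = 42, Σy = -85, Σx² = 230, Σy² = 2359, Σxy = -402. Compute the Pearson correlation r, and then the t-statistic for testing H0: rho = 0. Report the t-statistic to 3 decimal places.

-0.693

Numerator: nΣxy − (Σx)(Σy) = 11·(-402) − (42)(-85) = -852
Denominator: √[(nΣx²−(Σx)²)(nΣy²−(Σy)²)]
  nΣx²−(Σx)² = 11·230 − 1764 = 766;  nΣy²−(Σy)² = 11·2359 − 7225 = 18724
  √(766·18724) = √14342584 = 3787.1604
r = -852 / 3787.1604 = -0.2250
t = r·√(n−2)/√(1−r²) = -0.2250·√9 / √(1−0.050625) = -0.675000 / 0.974359 = -0.693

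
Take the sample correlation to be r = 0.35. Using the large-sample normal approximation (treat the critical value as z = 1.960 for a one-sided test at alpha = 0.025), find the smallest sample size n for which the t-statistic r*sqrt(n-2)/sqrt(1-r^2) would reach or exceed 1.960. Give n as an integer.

30

r√(n−2)/√(1−r²) ≥ 1.960  ⇔  n−2 ≥ (1.960)²·(1−r²)/r²
(1−r²)/r² = (1−0.1225)/0.1225 = 7.1633
n ≥ 2 + 3.8416·7.1633 = 2 + 27.5185 = 29.5185
⌈29.5185⌉ = 30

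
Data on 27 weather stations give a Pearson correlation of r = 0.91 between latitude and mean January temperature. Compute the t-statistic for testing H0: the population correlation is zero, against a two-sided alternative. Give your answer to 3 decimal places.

t = r·√(n−2) / √(1−r²) with r = 0.91, n = 27
  = 0.91·√25 / √(1 − 0.8281)
  = 0.91·5.000000 / 0.414608
  = 4.550000 / 0.414608 = 10.974

10.974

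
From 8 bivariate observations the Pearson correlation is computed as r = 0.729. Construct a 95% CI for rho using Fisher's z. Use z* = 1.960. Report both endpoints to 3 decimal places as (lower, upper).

z_r = atanh(0.729) = 0.926590;  SE = 1/√(n−3) = 1/√5 = 0.447214
z-limits: 0.926590 ± 1.960·0.447214 = 0.926590 ± 0.876539 = [0.050051, 1.803129]
ρ-limits: (tanh 0.050051, tanh 1.803129) = (0.050, 0.947)

(0.050, 0.947)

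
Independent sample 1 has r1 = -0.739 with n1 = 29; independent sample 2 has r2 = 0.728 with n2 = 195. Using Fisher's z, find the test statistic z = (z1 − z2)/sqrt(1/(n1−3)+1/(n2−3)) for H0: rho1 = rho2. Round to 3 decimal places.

Fisher z-transforms: z1 = atanh(-0.739) = -0.948273, z2 = atanh(0.728) = 0.924459; difference d = -1.872732
Var(d) = 1/26 + 1/192 = 0.0384615 + 0.0052083 = 0.0436698
z = d/√Var(d) = -1.872732 / √0.0436698 = -1.872732 / 0.208973 = -8.962

-8.962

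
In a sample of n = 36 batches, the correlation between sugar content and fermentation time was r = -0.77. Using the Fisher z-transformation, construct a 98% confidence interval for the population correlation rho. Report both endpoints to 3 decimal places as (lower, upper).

Fisher z: z_r = atanh(r) = ½·ln((1+(-0.77))/(1−(-0.77))) = -1.020328
SE(z) = 1/√(n−3) = 1/√33 = 0.174078
98% ⇒ z* = 2.326; margin = 2.326·0.174078 = 0.404905
CI on z-scale: (-1.425233, -0.615423)
Back-transform: tanh(-1.425233) = -0.890686, tanh(-0.615423) = -0.547933

(-0.891, -0.548)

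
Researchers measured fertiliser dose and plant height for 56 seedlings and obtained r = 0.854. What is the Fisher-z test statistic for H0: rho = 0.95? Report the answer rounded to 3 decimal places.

-4.084

Fisher z: atanh(0.854) = 1.270747, atanh(0.95) = 1.831781
z = (z_r − z_0)·√(n−3) = (1.270747 − 1.831781)·√53 = -0.561034 · 7.280110 = -4.084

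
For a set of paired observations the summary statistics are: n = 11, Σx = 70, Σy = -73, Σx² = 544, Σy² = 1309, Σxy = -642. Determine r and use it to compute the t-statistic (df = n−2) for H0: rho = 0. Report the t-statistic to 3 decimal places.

-2.386

S_xy = nΣxy − ΣxΣy = 11·(-642) − 70·(-73) = -7062 − (-5110) = -1952
S_xx = nΣx² − (Σx)² = 11·544 − 70² = 5984 − 4900 = 1084
S_yy = nΣy² − (Σy)² = 11·1309 − (-73)² = 14399 − 5329 = 9070
r = S_xy / √(S_xx·S_yy) = -1952 / √(1084·9070) = -1952 / √9831880 = -1952 / 3135.5829 = -0.6225
t = r·√(n−2)/√(1−r²) = -0.6225·√9 / √(1−0.387506) = -1.867500 / 0.782620 = -2.386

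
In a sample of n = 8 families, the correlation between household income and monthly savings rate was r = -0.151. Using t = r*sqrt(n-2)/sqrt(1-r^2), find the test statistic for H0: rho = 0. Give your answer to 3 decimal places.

t = r·√(n−2) / √(1−r²) with r = -0.151, n = 8
  = -0.151·√6 / √(1 − 0.022801)
  = -0.151·2.449490 / 0.988534
  = -0.369873 / 0.988534 = -0.374

-0.374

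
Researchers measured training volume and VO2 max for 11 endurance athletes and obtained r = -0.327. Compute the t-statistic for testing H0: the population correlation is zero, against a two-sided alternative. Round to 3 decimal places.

-1.038

t = r·√(n−2) / √(1−r²) with r = -0.327, n = 11
  = -0.327·√9 / √(1 − 0.106929)
  = -0.327·3.000000 / 0.945024
  = -0.981000 / 0.945024 = -1.038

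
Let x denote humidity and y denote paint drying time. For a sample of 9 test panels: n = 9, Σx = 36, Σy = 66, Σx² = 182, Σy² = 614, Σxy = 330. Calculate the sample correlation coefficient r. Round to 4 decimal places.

Numerator: nΣxy − (Σx)(Σy) = 9·330 − (36)(66) = 594
Denominator: √[(nΣx²−(Σx)²)(nΣy²−(Σy)²)]
  nΣx²−(Σx)² = 9·182 − 1296 = 342;  nΣy²−(Σy)² = 9·614 − 4356 = 1170
  √(342·1170) = √400140 = 632.5662
r = 594 / 632.5662 = 0.9390

0.9390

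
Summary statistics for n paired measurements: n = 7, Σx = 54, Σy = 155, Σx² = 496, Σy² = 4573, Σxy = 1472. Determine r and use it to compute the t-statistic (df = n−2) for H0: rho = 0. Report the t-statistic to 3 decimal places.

5.169

S_xy = nΣxy − ΣxΣy = 7·1472 − 54·155 = 10304 − 8370 = 1934
S_xx = nΣx² − (Σx)² = 7·496 − 54² = 3472 − 2916 = 556
S_yy = nΣy² − (Σy)² = 7·4573 − 155² = 32011 − 24025 = 7986
r = S_xy / √(S_xx·S_yy) = 1934 / √(556·7986) = 1934 / √4440216 = 1934 / 2107.1820 = 0.9178
t = r·√(n−2)/√(1−r²) = 0.9178·√5 / √(1−0.842357) = 2.052263 / 0.397043 = 5.169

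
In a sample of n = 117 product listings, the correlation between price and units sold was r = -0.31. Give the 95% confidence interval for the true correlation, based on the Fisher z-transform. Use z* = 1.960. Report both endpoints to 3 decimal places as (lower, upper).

z_r = atanh(-0.31) = -0.320545;  SE = 1/√(n−3) = 1/√114 = 0.093659
z-limits: -0.320545 ± 1.960·0.093659 = -0.320545 ± 0.183572 = [-0.504117, -0.136973]
ρ-limits: (tanh -0.504117, tanh -0.136973) = (-0.465, -0.136)

(-0.465, -0.136)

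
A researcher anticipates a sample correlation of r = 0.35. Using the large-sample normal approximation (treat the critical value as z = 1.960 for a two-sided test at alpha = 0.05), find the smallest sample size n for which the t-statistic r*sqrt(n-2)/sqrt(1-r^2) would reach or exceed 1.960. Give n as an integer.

Need r·√(n−2)/√(1−r²) ≥ 1.960
√(n−2) ≥ 1.960·√(1−0.1225) / 0.35 = 1.960·0.936750 / 0.35 = 5.2458
n−2 ≥ 27.5184  ⇒  n ≥ 29.5184
Smallest integer n = 30

30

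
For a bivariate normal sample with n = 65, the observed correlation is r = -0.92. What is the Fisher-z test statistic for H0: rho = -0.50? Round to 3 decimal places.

-8.187

z_r = atanh(-0.92) = -1.589027,  z_0 = atanh(-0.50) = -0.549306
SE = 1/√(n−3) = 1/√62 = 0.127000
z = (z_r − z_0)/SE = (-1.589027 − (-0.549306)) / 0.127000 = -1.039721 / 0.127000 = -8.187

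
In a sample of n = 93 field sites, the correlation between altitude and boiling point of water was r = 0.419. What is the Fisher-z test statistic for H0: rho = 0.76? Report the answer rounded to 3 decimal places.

-5.215

z_r = atanh(0.419) = 0.446478,  z_0 = atanh(0.76) = 0.996215
SE = 1/√(n−3) = 1/√90 = 0.105409
z = (z_r − z_0)/SE = (0.446478 − 0.996215) / 0.105409 = -0.549737 / 0.105409 = -5.215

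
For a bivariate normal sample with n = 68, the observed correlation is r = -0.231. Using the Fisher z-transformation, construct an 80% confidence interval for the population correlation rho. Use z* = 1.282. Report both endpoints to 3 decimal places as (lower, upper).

(-0.375, -0.076)

Fisher z: z_r = atanh(r) = ½·ln((1+(-0.231))/(1−(-0.231))) = -0.235246
SE(z) = 1/√(n−3) = 1/√65 = 0.124035
80% ⇒ z* = 1.282; margin = 1.282·0.124035 = 0.159013
CI on z-scale: (-0.394259, -0.076233)
Back-transform: tanh(-0.394259) = -0.375026, tanh(-0.076233) = -0.076086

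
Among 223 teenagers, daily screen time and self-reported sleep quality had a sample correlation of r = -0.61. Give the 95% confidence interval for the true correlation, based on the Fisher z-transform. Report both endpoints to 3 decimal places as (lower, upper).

(-0.686, -0.520)

Fisher z: z_r = atanh(r) = ½·ln((1+(-0.61))/(1−(-0.61))) = -0.708921
SE(z) = 1/√(n−3) = 1/√220 = 0.067420
95% ⇒ z* = 1.960; margin = 1.960·0.067420 = 0.132143
CI on z-scale: (-0.841064, -0.576778)
Back-transform: tanh(-0.841064) = -0.686372, tanh(-0.576778) = -0.520320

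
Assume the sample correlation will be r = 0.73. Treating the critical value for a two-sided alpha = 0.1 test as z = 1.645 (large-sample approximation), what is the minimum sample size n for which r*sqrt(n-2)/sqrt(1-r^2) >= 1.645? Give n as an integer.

r√(n−2)/√(1−r²) ≥ 1.645  ⇔  n−2 ≥ (1.645)²·(1−r²)/r²
(1−r²)/r² = (1−0.5329)/0.5329 = 0.8765
n ≥ 2 + 2.706025·0.8765 = 2 + 2.3718 = 4.3718
⌈4.3718⌉ = 5

5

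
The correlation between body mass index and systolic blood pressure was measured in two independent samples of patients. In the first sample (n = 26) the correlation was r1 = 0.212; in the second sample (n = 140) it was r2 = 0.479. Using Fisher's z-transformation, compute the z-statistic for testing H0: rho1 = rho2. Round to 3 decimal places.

z1 = atanh(0.212) = 0.215265,  z2 = atanh(0.479) = 0.521686
SE = √(1/(n1−3) + 1/(n2−3)) = √(1/23 + 1/137) = √(0.0434783 + 0.0072993) = √0.0507776 = 0.225339
z = (z1 − z2)/SE = (0.215265 − 0.521686) / 0.225339 = -0.306421 / 0.225339 = -1.360

-1.360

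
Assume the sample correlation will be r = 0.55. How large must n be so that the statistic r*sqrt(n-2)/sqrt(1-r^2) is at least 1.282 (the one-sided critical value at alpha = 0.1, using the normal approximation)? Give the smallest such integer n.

Need r·√(n−2)/√(1−r²) ≥ 1.282
√(n−2) ≥ 1.282·√(1−0.3025) / 0.55 = 1.282·0.835165 / 0.55 = 1.9467
n−2 ≥ 3.7896  ⇒  n ≥ 5.7896
Smallest integer n = 6

6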